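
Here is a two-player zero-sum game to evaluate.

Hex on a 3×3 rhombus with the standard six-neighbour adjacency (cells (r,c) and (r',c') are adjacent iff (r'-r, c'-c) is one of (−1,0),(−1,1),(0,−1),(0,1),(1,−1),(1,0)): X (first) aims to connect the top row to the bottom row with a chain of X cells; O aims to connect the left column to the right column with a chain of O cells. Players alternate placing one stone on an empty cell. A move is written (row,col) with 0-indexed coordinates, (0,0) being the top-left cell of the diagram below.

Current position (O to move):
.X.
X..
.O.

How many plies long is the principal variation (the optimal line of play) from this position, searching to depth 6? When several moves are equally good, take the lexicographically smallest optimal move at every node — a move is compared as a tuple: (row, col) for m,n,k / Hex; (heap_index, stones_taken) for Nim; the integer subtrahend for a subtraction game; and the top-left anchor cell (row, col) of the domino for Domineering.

PV length from [.X./X../.O.]: 5 plies

p1 O@[.X./X../.O.]: (0,0)[OX./X../.O.]-1 (0,2)[.XO/X../.O.]-1 (1,1)[.X./XO./.O.]-1 (1,2)[.X./X.O/.O.]-1 (2,0)[.X./X../OO.]+1* (2,2)[.X./X../.OO]-1
p2 X@[.X./X../OO.]: (0,0)[XX./X../OO.]-1* (0,2)[.XX/X../OO.]-1 (1,1)[.X./XX./OO.]-1 (1,2)[.X./X.X/OO.]-1 (2,2)[.X./X../OOX]-1
p3 O@[XX./X../OO.]: (0,2)[XXO/X../OO.]+1* (1,1)[XX./XO./OO.]+1 (1,2)[XX./X.O/OO.]+1 (2,2)[XX./X../OOO]+1
p4 X@[XXO/X../OO.]: (1,1)[XXO/XX./OO.]-1* (1,2)[XXO/X.X/OO.]-1 (2,2)[XXO/X../OOX]-1
p5 O@[XXO/XX./OO.]: (1,2)[XXO/XXO/OO.]+1* (2,2)[XXO/XX./OOO]+1
p6 X@[XXO/XXO/OO.] terminal -1; root [.X./X../.O.] d6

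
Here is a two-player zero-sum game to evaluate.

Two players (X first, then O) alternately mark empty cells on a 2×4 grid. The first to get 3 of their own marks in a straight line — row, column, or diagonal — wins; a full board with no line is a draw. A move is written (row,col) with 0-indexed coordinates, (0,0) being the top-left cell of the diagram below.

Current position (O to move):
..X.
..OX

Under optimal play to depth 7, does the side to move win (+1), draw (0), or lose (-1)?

p1 O@[..X./..OX]: (0,0)[O.X./..OX]+0* (0,1)[.OX./..OX]+0 (0,3)[..XO/..OX]+0 (1,0)[..X./O.OX]+0 (1,1)[..X./.OOX]+0
p2 X@[O.X./..OX]: (0,1)[OXX./..OX]+0* (0,3)[O.XX/..OX]+0 (1,0)[O.X./X.OX]+0 (1,1)[O.X./.XOX]+0
p3 O@[OXX./..OX]: (0,3)[OXXO/..OX]+0* (1,0)[OXX./O.OX]-1 (1,1)[OXX./.OOX]-1
p4 X@[OXXO/..OX]: (1,0)[OXXO/X.OX]+0* (1,1)[OXXO/.XOX]+0
p5 O@[OXXO/X.OX]: (1,1)[OXXO/XOOX]+0*
p6 X@[OXXO/XOOX] terminal +0; root [..X./..OX] d7

value(..X./..OX, O) = 0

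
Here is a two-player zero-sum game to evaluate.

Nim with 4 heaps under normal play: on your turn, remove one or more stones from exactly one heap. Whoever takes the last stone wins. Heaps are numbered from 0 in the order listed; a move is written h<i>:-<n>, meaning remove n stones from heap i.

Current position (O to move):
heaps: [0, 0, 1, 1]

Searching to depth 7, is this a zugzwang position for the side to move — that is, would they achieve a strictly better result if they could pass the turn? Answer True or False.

[(0,0,1,1)] O move#1: h2:-1:-1/(0,0,0,1)*, h3:-1:-1/(0,0,1,0)
[(0,0,0,1)] X move#2: h3:-1:+1/(0,0,0,0)*
[(0,0,0,0)] end (terminal -1, O#3); searched (0,0,1,1) to 7
if O skipped the turn, X would face:
~ [(0,0,1,1)] X move#1: h2:-1:-1/(0,0,0,1)*, h3:-1:-1/(0,0,1,0)
~ [(0,0,0,1)] O move#2: h3:-1:+1/(0,0,0,0)*
~ [(0,0,0,0)] end (terminal -1, X#3); searched (0,0,1,1) to 7
compare (O): move=-1 vs pass=+1

zugzwang((0,0,1,1), O) = True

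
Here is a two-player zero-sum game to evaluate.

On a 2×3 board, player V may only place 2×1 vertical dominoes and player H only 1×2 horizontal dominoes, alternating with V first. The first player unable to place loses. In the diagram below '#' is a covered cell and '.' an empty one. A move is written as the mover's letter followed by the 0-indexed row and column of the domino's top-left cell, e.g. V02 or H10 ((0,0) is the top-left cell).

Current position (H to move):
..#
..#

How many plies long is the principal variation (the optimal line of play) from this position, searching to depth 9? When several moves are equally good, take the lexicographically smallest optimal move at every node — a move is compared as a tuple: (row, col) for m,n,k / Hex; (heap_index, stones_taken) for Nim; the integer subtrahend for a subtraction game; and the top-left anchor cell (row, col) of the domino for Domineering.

PV length from [..#/..#]: 1 ply

p1 H@[..#/..#]: H00[###/..#]+1* H10[..#/###]+1
p2 V@[###/..#] terminal -1; root [..#/..#] d9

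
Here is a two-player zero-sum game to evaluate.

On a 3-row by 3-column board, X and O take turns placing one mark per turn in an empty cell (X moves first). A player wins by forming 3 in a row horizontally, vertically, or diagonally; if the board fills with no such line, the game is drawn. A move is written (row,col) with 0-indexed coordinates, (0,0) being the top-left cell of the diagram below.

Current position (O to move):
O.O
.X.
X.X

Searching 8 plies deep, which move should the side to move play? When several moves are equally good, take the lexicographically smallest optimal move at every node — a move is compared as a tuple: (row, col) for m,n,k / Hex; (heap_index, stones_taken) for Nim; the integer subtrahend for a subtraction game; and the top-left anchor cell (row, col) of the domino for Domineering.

[O.O/.X./X.X] O move#1: (0,1):+1/OOO/.X./X.X*, (1,0):-1/O.O/OX./X.X, (1,2):-1/O.O/.XO/X.X, (2,1):+0/O.O/.X./XOX
[OOO/.X./X.X] end (terminal -1, X#2); searched O.O/.X./X.X to 8

O's best at [O.O/.X./X.X]: (0,1)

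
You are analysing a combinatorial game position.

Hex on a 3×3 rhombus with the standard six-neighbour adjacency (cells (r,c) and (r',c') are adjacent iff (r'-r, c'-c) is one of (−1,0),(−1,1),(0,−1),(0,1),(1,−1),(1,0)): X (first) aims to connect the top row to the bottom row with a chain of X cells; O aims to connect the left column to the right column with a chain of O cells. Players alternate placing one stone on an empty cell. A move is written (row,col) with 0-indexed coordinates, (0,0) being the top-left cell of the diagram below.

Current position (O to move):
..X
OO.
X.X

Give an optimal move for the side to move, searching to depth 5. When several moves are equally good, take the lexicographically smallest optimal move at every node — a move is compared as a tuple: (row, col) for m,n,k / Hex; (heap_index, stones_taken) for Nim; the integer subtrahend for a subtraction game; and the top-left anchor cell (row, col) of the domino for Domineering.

O's best at [..X/OO./X.X]: (1,2)

[..X/OO./X.X] O move#1: (0,0):-1/O.X/OO./X.X, (0,1):-1/.OX/OO./X.X, (1,2):+1/..X/OOO/X.X*, (2,1):-1/..X/OO./XOX
[..X/OOO/X.X] end (terminal -1, X#2); searched ..X/OO./X.X to 5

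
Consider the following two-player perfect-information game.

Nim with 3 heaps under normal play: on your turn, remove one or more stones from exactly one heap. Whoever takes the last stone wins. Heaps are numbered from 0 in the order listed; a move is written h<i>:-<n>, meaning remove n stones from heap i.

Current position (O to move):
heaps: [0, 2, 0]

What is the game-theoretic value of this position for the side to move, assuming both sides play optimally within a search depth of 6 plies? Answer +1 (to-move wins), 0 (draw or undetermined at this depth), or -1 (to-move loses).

value((0,2,0), O) = +1

ply 1, O at (0,2,0) | h1:-1=-1→(0,1,0); h1:-2=+1→(0,0,0)*
ply 2: (0,0,0) is terminal -1 (X); from (0,2,0) depth 6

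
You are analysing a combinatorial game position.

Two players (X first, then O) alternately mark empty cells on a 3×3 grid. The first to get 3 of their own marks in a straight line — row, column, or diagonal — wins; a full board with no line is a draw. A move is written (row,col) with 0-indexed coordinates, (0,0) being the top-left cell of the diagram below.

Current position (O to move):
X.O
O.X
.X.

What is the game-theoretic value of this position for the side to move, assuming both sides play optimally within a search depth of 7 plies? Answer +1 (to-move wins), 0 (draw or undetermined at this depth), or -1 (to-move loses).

value(X.O/O.X/.X., O) = 0

ply 1, O at X.O/O.X/.X. | (0,1)=-1→XOO/O.X/.X.; (1,1)=+0→X.O/OOX/.X.*; (2,0)=-1→X.O/O.X/OX.; (2,2)=+0→X.O/O.X/.XO
ply 2, X at X.O/OOX/.X. | (0,1)=-1→XXO/OOX/.X.; (2,0)=+0→X.O/OOX/XX.*; (2,2)=-1→X.O/OOX/.XX
ply 3, O at X.O/OOX/XX. | (0,1)=-1→XOO/OOX/XX.; (2,2)=+0→X.O/OOX/XXO*
ply 4, X at X.O/OOX/XXO | (0,1)=+0→XXO/OOX/XXO*
ply 5: XXO/OOX/XXO is terminal +0 (O); from X.O/O.X/.X. depth 7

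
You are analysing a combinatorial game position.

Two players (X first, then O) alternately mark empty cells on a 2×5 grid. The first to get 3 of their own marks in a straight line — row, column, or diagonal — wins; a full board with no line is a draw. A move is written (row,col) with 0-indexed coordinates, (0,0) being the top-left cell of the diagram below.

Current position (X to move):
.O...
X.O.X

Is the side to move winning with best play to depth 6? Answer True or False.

ply 1, X at .O.../X.O.X | (0,0)=+0→XO.../X.O.X*; (0,2)=+0→.OX../X.O.X; (0,3)=+0→.O.X./X.O.X; (0,4)=-1→.O..X/X.O.X; (1,1)=-1→.O.../XXO.X; (1,3)=-1→.O.../X.OXX
ply 2, O at XO.../X.O.X | (0,2)=+0→XOO../X.O.X*; (0,3)=+0→XO.O./X.O.X; (0,4)=+0→XO..O/X.O.X; (1,1)=+0→XO.../XOO.X; (1,3)=+0→XO.../X.OOX
ply 3, X at XOO../X.O.X | (0,3)=+0→XOOX./X.O.X*; (0,4)=-1→XOO.X/X.O.X; (1,1)=-1→XOO../XXO.X; (1,3)=-1→XOO../X.OXX
ply 4, O at XOOX./X.O.X | (0,4)=+0→XOOXO/X.O.X*; (1,1)=+0→XOOX./XOO.X; (1,3)=+0→XOOX./X.OOX
ply 5, X at XOOXO/X.O.X | (1,1)=+0→XOOXO/XXO.X*; (1,3)=+0→XOOXO/X.OXX
ply 6, O at XOOXO/XXO.X | (1,3)=+0→XOOXO/XXOOX*
ply 7: XOOXO/XXOOX is terminal +0 (X); from .O.../X.O.X depth 6

X winning at [.O.../X.O.X]: False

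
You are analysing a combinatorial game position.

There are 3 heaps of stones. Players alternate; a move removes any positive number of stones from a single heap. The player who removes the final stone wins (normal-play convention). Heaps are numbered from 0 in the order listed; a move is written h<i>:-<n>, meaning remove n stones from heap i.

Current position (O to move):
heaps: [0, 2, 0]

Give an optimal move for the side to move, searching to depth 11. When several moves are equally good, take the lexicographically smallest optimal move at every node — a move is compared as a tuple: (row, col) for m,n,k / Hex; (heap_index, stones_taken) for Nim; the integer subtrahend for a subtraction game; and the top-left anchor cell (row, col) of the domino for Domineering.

[(0,2,0)] O move#1: h1:-1:-1/(0,1,0), h1:-2:+1/(0,0,0)*
[(0,0,0)] end (terminal -1, X#2); searched (0,2,0) to 11

O's best at [(0,2,0)]: h1:-2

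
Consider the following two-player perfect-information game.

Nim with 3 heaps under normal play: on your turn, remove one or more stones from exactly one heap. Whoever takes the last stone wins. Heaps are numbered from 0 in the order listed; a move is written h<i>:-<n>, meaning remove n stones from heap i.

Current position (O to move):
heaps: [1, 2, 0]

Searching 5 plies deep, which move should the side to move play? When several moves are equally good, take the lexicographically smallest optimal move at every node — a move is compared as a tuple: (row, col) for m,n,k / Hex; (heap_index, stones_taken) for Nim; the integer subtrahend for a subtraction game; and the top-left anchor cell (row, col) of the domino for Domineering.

O's best at [(1,2,0)]: h1:-1

ply 1, O at (1,2,0) | h0:-1=-1→(0,2,0); h1:-1=+1→(1,1,0)*; h1:-2=-1→(1,0,0)
ply 2, X at (1,1,0) | h0:-1=-1→(0,1,0)*; h1:-1=-1→(1,0,0)
ply 3, O at (0,1,0) | h1:-1=+1→(0,0,0)*
ply 4: (0,0,0) is terminal -1 (X); from (1,2,0) depth 5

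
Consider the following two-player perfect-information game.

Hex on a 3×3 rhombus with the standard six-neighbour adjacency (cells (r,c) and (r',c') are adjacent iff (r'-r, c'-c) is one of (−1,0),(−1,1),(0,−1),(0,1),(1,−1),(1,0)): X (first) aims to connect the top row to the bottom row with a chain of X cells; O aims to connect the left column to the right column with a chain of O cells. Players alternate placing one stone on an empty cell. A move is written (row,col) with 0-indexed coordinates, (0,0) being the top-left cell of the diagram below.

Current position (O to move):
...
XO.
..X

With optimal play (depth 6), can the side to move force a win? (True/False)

ply 1, O at .../XO./..X | (0,0)=+1→O../XO./..X*; (0,1)=+1→.O./XO./..X; (0,2)=-1→..O/XO./..X; (1,2)=-1→.../XOO/..X; (2,0)=+1→.../XO./O.X; (2,1)=-1→.../XO./.OX
ply 2, X at O../XO./..X | (0,1)=-1→OX./XO./..X*; (0,2)=-1→O.X/XO./..X; (1,2)=-1→O../XOX/..X; (2,0)=-1→O../XO./X.X; (2,1)=-1→O../XO./.XX
ply 3, O at OX./XO./..X | (0,2)=-1→OXO/XO./..X; (1,2)=-1→OX./XOO/..X; (2,0)=+1→OX./XO./O.X*; (2,1)=-1→OX./XO./.OX
ply 4, X at OX./XO./O.X | (0,2)=-1→OXX/XO./O.X*; (1,2)=-1→OX./XOX/O.X; (2,1)=-1→OX./XO./OXX
ply 5, O at OXX/XO./O.X | (1,2)=+1→OXX/XOO/O.X*; (2,1)=-1→OXX/XO./OOX
ply 6: OXX/XOO/O.X is terminal -1 (X); from .../XO./..X depth 6

O winning at [.../XO./..X]: True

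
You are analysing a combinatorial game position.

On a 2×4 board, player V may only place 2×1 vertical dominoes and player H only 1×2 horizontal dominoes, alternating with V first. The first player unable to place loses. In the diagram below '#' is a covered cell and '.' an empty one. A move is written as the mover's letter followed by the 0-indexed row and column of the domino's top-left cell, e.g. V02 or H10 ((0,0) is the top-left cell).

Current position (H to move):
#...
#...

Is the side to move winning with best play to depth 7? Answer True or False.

H winning at [#.../#...]: True

[#.../#...] H move#1: H01:+1/###./#...*, H02:+1/#.##/#..., H11:+1/#.../###., H12:+1/#.../#.##
[###./#...] V move#2: V03:-1/####/#..#*
[####/#..#] H move#3: H11:+1/####/####*
[####/####] end (terminal -1, V#4); searched #.../#... to 7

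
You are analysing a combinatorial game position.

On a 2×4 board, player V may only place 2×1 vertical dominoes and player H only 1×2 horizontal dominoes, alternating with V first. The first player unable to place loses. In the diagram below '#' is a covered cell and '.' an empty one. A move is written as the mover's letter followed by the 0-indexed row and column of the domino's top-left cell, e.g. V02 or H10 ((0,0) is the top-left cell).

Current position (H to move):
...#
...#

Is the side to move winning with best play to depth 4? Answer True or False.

[...#/...#] H move#1: H00:+1/##.#/...#*, H01:+1/.###/...#, H10:+1/...#/##.#, H11:+1/...#/.###
[##.#/...#] V move#2: V02:-1/####/..##*
[####/..##] H move#3: H10:+1/####/####*
[####/####] end (terminal -1, V#4); searched ...#/...# to 4

H winning at [...#/...#]: True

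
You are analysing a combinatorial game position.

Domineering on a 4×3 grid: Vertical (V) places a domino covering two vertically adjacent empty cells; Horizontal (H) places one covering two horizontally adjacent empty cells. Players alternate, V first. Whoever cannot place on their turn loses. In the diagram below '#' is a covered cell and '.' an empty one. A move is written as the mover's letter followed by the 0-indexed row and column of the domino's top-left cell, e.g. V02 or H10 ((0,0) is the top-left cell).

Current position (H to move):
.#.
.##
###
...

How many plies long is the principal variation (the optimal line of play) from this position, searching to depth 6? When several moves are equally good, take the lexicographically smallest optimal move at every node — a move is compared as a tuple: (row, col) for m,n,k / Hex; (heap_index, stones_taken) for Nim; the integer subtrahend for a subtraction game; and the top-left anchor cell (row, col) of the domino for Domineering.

PV length from [.#./.##/###/...]: 2 plies

p1 H@[.#./.##/###/...]: H30[.#./.##/###/##.]-1* H31[.#./.##/###/.##]-1
p2 V@[.#./.##/###/##.]: V00[##./###/###/##.]+1*
p3 H@[##./###/###/##.] terminal -1; root [.#./.##/###/...] d6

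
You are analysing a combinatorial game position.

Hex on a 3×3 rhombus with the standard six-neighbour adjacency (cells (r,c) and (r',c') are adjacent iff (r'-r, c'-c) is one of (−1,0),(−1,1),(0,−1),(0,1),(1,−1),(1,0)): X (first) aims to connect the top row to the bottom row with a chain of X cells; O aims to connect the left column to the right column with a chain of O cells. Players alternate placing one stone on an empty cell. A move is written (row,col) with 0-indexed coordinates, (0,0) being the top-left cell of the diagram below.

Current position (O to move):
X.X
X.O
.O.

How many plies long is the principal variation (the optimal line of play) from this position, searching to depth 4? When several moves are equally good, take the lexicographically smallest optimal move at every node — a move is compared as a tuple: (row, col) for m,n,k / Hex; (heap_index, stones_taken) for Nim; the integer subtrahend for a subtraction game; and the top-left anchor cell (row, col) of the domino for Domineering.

p1 O@[X.X/X.O/.O.]: (0,1)[XOX/X.O/.O.]-1 (1,1)[X.X/XOO/.O.]-1 (2,0)[X.X/X.O/OO.]+1* (2,2)[X.X/X.O/.OO]-1
p2 X@[X.X/X.O/OO.] terminal -1; root [X.X/X.O/.O.] d4

PV length from [X.X/X.O/.O.]: 1 ply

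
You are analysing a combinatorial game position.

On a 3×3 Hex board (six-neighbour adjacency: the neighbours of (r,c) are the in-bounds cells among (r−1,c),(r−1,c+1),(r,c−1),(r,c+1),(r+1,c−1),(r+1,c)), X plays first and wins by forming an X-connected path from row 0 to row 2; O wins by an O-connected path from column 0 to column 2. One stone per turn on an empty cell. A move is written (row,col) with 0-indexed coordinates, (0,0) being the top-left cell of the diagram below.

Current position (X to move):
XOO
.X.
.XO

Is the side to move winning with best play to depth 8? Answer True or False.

p1 X@[XOO/.X./.XO]: (1,0)[XOO/XX./.XO]+1* (1,2)[XOO/.XX/.XO]-1 (2,0)[XOO/.X./XXO]-1
p2 O@[XOO/XX./.XO] terminal -1; root [XOO/.X./.XO] d8

X winning at [XOO/.X./.XO]: True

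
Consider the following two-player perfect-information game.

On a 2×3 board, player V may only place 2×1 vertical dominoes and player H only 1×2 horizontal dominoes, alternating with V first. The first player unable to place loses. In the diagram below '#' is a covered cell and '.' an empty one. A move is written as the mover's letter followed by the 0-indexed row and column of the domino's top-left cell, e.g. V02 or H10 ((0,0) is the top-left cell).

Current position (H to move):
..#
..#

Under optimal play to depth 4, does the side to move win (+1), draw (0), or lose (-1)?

p1 H@[..#/..#]: H00[###/..#]+1* H10[..#/###]+1
p2 V@[###/..#] terminal -1; root [..#/..#] d4

value(..#/..#, H) = +1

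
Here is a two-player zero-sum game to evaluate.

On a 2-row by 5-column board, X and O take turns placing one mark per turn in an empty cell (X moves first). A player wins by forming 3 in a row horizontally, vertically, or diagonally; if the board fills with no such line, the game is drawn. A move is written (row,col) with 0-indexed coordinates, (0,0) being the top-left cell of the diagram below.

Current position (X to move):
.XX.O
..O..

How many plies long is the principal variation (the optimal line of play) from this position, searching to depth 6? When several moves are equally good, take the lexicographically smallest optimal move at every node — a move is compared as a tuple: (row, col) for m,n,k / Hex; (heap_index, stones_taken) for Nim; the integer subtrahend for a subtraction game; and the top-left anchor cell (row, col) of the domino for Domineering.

[.XX.O/..O..] X move#1: (0,0):+1/XXX.O/..O..*, (0,3):+1/.XXXO/..O.., (1,0):+1/.XX.O/X.O.., (1,1):+1/.XX.O/.XO.., (1,3):+1/.XX.O/..OX., (1,4):+1/.XX.O/..O.X
[XXX.O/..O..] end (terminal -1, O#2); searched .XX.O/..O.. to 6

PV length from [.XX.O/..O..]: 1 ply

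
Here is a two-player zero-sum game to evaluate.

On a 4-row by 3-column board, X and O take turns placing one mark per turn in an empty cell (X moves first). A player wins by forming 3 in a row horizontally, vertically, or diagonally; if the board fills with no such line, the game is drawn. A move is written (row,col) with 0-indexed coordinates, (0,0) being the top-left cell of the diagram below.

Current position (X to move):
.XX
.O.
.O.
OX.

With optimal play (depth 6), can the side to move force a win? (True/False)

[.XX/.O./.O./OX.] X move#1: (0,0):+1/XXX/.O./.O./OX.*, (1,0):-1/.XX/XO./.O./OX., (1,2):+1/.XX/.OX/.O./OX., (2,0):-1/.XX/.O./XO./OX., (2,2):-1/.XX/.O./.OX/OX., (3,2):-1/.XX/.O./.O./OXX
[XXX/.O./.O./OX.] end (terminal -1, O#2); searched .XX/.O./.O./OX. to 6

X winning at [.XX/.O./.O./OX.]: True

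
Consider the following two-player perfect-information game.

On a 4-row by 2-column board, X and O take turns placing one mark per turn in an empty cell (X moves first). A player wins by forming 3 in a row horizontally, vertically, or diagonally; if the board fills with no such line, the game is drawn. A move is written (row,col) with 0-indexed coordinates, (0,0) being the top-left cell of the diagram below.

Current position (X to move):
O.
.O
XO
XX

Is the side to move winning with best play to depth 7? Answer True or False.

X winning at [O./.O/XO/XX]: True

[O./.O/XO/XX] X move#1: (0,1):+0/OX/.O/XO/XX, (1,0):+1/O./XO/XO/XX*
[O./XO/XO/XX] end (terminal -1, O#2); searched O./.O/XO/XX to 7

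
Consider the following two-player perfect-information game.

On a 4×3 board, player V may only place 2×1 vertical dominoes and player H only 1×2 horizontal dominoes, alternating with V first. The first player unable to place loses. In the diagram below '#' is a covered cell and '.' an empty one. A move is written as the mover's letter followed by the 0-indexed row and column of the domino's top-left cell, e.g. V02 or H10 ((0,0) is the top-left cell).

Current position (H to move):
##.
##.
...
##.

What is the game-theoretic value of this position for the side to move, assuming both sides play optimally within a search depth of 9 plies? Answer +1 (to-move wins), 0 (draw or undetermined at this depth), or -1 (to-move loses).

[##./##./.../##.] H move#1: H20:-1/##./##./##./##.*, H21:-1/##./##./.##/##.
[##./##./##./##.] V move#2: V02:+1/###/###/##./##.*, V12:+1/##./###/###/##., V22:+1/##./##./###/###
[###/###/##./##.] end (terminal -1, H#3); searched ##./##./.../##. to 9

value(##./##./.../##., H) = -1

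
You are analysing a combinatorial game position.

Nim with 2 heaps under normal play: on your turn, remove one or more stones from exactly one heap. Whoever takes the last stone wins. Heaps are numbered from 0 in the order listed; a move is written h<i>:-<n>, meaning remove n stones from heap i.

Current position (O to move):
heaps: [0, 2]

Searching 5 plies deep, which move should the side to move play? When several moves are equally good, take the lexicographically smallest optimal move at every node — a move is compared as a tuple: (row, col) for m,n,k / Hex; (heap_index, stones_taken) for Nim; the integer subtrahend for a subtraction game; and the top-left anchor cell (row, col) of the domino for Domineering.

O's best at [(0,2)]: h1:-2

ply 1, O at (0,2) | h1:-1=-1→(0,1); h1:-2=+1→(0,0)*
ply 2: (0,0) is terminal -1 (X); from (0,2) depth 5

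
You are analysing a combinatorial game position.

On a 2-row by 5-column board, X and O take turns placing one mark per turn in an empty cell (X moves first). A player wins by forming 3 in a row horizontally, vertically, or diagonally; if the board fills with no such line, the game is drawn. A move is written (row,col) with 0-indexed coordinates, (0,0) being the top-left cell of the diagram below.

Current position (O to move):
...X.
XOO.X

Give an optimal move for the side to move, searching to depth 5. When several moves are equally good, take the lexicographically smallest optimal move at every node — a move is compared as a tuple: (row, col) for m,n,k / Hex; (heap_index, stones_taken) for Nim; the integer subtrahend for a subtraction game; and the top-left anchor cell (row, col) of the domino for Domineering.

O's best at [...X./XOO.X]: (1,3)

p1 O@[...X./XOO.X]: (0,0)[O..X./XOO.X]+0 (0,1)[.O.X./XOO.X]+0 (0,2)[..OX./XOO.X]+0 (0,4)[...XO/XOO.X]+0 (1,3)[...X./XOOOX]+1*
p2 X@[...X./XOOOX] terminal -1; root [...X./XOO.X] d5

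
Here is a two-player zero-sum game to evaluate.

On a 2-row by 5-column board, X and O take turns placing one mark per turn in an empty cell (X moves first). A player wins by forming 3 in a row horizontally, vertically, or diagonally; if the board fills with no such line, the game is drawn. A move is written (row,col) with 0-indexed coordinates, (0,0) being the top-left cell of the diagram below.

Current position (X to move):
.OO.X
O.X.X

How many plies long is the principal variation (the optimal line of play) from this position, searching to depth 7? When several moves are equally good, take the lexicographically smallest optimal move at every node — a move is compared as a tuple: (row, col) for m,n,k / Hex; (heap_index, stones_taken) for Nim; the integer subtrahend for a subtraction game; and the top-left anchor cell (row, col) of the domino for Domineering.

PV length from [.OO.X/O.X.X]: 1 ply

p1 X@[.OO.X/O.X.X]: (0,0)[XOO.X/O.X.X]-1 (0,3)[.OOXX/O.X.X]-1 (1,1)[.OO.X/OXX.X]-1 (1,3)[.OO.X/O.XXX]+1*
p2 O@[.OO.X/O.XXX] terminal -1; root [.OO.X/O.X.X] d7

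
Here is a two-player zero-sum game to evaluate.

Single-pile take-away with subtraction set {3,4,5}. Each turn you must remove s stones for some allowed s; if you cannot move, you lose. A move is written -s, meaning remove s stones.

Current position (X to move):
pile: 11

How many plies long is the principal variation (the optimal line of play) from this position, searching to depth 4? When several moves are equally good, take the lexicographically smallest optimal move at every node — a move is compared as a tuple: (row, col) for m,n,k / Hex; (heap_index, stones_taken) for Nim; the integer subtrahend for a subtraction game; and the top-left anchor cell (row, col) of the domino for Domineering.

[11] X move#1: -3:+1/8*, -4:-1/7, -5:-1/6
[8] O move#2: -3:-1/5*, -4:-1/4, -5:-1/3
[5] X move#3: -3:+1/2*, -4:+1/1, -5:+1/0
[2] end (terminal -1, O#4); searched 11 to 4

PV length from [11]: 3 plies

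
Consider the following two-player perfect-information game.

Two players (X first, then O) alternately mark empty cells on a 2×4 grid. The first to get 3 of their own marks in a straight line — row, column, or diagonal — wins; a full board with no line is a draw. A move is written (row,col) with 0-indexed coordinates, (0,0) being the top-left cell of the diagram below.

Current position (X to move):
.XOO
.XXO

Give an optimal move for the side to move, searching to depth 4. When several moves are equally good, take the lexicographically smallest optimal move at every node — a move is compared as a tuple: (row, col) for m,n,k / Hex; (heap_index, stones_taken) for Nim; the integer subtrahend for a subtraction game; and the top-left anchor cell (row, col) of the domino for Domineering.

p1 X@[.XOO/.XXO]: (0,0)[XXOO/.XXO]+0 (1,0)[.XOO/XXXO]+1*
p2 O@[.XOO/XXXO] terminal -1; root [.XOO/.XXO] d4

X's best at [.XOO/.XXO]: (1,0)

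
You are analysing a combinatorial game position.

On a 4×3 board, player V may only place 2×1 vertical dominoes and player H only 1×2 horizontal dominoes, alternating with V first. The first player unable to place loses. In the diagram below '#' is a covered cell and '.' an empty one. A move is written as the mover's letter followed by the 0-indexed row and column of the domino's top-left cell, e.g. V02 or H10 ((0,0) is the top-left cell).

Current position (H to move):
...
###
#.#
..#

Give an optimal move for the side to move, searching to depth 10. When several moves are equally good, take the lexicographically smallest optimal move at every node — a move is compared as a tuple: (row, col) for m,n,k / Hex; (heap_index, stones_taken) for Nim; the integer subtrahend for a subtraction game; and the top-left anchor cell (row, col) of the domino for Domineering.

H's best at [.../###/#.#/..#]: H30

[.../###/#.#/..#] H move#1: H00:-1/##./###/#.#/..#, H01:-1/.##/###/#.#/..#, H30:+1/.../###/#.#/###*
[.../###/#.#/###] end (terminal -1, V#2); searched .../###/#.#/..# to 10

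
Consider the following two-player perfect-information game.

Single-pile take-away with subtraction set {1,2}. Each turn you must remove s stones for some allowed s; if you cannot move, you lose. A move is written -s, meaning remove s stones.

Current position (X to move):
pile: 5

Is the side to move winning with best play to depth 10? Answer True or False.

X winning at [5]: True

ply 1, X at 5 | -1=-1→4; -2=+1→3*
ply 2, O at 3 | -1=-1→2*; -2=-1→1
ply 3, X at 2 | -1=-1→1; -2=+1→0*
ply 4: 0 is terminal -1 (O); from 5 depth 10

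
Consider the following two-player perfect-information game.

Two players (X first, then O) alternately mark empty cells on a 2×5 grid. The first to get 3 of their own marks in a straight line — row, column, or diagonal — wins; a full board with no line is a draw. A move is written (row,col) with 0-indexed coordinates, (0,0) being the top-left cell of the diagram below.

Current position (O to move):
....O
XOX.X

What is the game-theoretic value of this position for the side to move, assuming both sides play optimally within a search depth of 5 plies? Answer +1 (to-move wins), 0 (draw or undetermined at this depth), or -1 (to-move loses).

value(....O/XOX.X, O) = 0

ply 1, O at ....O/XOX.X | (0,0)=-1→O...O/XOX.X; (0,1)=-1→.O..O/XOX.X; (0,2)=-1→..O.O/XOX.X; (0,3)=-1→...OO/XOX.X; (1,3)=+0→....O/XOXOX*
ply 2, X at ....O/XOXOX | (0,0)=+0→X...O/XOXOX*; (0,1)=+0→.X..O/XOXOX; (0,2)=+0→..X.O/XOXOX; (0,3)=+0→...XO/XOXOX
ply 3, O at X...O/XOXOX | (0,1)=+0→XO..O/XOXOX*; (0,2)=+0→X.O.O/XOXOX; (0,3)=+0→X..OO/XOXOX
ply 4, X at XO..O/XOXOX | (0,2)=+0→XOX.O/XOXOX*; (0,3)=+0→XO.XO/XOXOX
ply 5, O at XOX.O/XOXOX | (0,3)=+0→XOXOO/XOXOX*
ply 6: XOXOO/XOXOX is terminal +0 (X); from ....O/XOX.X depth 5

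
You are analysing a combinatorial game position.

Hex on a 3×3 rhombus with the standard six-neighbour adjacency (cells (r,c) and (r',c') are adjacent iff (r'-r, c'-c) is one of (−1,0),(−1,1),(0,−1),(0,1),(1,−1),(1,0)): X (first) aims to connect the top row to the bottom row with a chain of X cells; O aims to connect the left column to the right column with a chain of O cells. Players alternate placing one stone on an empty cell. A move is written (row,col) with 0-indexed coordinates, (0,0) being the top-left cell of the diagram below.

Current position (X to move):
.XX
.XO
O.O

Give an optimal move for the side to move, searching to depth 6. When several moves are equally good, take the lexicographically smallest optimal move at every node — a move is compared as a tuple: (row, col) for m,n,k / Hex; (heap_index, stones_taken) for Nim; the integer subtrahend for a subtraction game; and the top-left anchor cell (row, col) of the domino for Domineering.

p1 X@[.XX/.XO/O.O]: (0,0)[XXX/.XO/O.O]-1 (1,0)[.XX/XXO/O.O]-1 (2,1)[.XX/.XO/OXO]+1*
p2 O@[.XX/.XO/OXO] terminal -1; root [.XX/.XO/O.O] d6

X's best at [.XX/.XO/O.O]: (2,1)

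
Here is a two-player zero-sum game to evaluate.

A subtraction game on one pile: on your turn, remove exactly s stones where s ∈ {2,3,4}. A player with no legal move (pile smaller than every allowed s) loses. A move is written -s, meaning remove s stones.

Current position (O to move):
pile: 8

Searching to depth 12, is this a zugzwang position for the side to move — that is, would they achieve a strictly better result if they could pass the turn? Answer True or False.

[8] O move#1: -2:+1/6*, -3:-1/5, -4:-1/4
[6] X move#2: -2:-1/4*, -3:-1/3, -4:-1/2
[4] O move#3: -2:-1/2, -3:+1/1*, -4:+1/0
[1] end (terminal -1, X#4); searched 8 to 12
if O skipped the turn, X would face:
~ [8] X move#1: -2:+1/6*, -3:-1/5, -4:-1/4
~ [6] O move#2: -2:-1/4*, -3:-1/3, -4:-1/2
~ [4] X move#3: -2:-1/2, -3:+1/1*, -4:+1/0
~ [1] end (terminal -1, O#4); searched 8 to 12
compare (O): move=+1 vs pass=-1

zugzwang(8, O) = False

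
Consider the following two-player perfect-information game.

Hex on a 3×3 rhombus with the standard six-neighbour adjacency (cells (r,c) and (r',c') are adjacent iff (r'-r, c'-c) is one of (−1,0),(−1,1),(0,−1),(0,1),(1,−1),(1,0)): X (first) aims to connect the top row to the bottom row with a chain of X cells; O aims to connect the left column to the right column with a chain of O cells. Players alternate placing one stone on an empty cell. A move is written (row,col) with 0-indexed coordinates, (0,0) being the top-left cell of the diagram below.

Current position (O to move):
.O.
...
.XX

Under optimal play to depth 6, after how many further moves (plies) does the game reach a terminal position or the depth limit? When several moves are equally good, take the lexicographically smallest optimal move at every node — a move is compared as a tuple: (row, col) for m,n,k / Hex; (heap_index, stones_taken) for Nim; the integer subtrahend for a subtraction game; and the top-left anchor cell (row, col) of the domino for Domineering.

PV length from [.O./.../.XX]: 3 plies

p1 O@[.O./.../.XX]: (0,0)[OO./.../.XX]-1 (0,2)[.OO/.../.XX]+1* (1,0)[.O./O../.XX]-1 (1,1)[.O./.O./.XX]+1 (1,2)[.O./..O/.XX]+1 (2,0)[.O./.../OXX]-1
p2 X@[.OO/.../.XX]: (0,0)[XOO/.../.XX]-1* (1,0)[.OO/X../.XX]-1 (1,1)[.OO/.X./.XX]-1 (1,2)[.OO/..X/.XX]-1 (2,0)[.OO/.../XXX]-1
p3 O@[XOO/.../.XX]: (1,0)[XOO/O../.XX]+1* (1,1)[XOO/.O./.XX]+1 (1,2)[XOO/..O/.XX]-1 (2,0)[XOO/.../OXX]+1
p4 X@[XOO/O../.XX] terminal -1; root [.O./.../.XX] d6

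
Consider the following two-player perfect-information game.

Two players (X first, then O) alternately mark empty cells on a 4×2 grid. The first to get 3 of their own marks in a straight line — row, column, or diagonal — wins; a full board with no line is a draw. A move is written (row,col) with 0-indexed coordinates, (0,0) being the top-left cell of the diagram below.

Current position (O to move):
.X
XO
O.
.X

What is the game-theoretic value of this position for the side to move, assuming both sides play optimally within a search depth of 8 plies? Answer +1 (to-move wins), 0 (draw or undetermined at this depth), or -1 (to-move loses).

value(.X/XO/O./.X, O) = 0

ply 1, O at .X/XO/O./.X | (0,0)=+0→OX/XO/O./.X*; (2,1)=+0→.X/XO/OO/.X; (3,0)=+0→.X/XO/O./OX
ply 2, X at OX/XO/O./.X | (2,1)=+0→OX/XO/OX/.X*; (3,0)=+0→OX/XO/O./XX
ply 3, O at OX/XO/OX/.X | (3,0)=+0→OX/XO/OX/OX*
ply 4: OX/XO/OX/OX is terminal +0 (X); from .X/XO/O./.X depth 8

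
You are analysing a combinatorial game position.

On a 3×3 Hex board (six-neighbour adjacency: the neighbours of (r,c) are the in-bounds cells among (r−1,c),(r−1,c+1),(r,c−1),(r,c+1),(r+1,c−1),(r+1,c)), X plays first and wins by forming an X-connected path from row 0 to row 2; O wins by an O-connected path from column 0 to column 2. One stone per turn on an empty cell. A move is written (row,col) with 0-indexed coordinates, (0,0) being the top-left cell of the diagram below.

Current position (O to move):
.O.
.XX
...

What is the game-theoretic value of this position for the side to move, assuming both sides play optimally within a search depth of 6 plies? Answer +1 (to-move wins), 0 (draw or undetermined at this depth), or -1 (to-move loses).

[.O./.XX/...] O move#1: (0,0):-1/OO./.XX/..., (0,2):+1/.OO/.XX/...*, (1,0):-1/.O./OXX/..., (2,0):-1/.O./.XX/O.., (2,1):-1/.O./.XX/.O., (2,2):-1/.O./.XX/..O
[.OO/.XX/...] X move#2: (0,0):-1/XOO/.XX/...*, (1,0):-1/.OO/XXX/..., (2,0):-1/.OO/.XX/X.., (2,1):-1/.OO/.XX/.X., (2,2):-1/.OO/.XX/..X
[XOO/.XX/...] O move#3: (1,0):+1/XOO/OXX/...*, (2,0):-1/XOO/.XX/O.., (2,1):-1/XOO/.XX/.O., (2,2):-1/XOO/.XX/..O
[XOO/OXX/...] end (terminal -1, X#4); searched .O./.XX/... to 6

value(.O./.XX/..., O) = +1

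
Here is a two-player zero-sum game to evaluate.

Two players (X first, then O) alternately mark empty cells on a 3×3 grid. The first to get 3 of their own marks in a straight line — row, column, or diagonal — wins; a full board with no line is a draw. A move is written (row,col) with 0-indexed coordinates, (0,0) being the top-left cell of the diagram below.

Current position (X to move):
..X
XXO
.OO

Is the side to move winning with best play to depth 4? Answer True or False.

X winning at [..X/XXO/.OO]: True

[..X/XXO/.OO] X move#1: (0,0):-1/X.X/XXO/.OO, (0,1):-1/.XX/XXO/.OO, (2,0):+1/..X/XXO/XOO*
[..X/XXO/XOO] end (terminal -1, O#2); searched ..X/XXO/.OO to 4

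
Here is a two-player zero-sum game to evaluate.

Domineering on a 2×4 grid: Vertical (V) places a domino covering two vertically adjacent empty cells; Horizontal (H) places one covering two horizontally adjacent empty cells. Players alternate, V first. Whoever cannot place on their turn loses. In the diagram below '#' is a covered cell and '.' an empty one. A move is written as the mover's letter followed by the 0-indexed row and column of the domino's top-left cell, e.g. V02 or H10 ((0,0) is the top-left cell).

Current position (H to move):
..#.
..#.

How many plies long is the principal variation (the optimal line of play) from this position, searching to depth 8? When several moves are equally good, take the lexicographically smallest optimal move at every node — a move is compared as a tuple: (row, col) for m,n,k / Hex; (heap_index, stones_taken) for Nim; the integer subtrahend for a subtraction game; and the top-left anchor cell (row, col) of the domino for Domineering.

[..#./..#.] H move#1: H00:+1/###./..#.*, H10:+1/..#./###.
[###./..#.] V move#2: V03:-1/####/..##*
[####/..##] H move#3: H10:+1/####/####*
[####/####] end (terminal -1, V#4); searched ..#./..#. to 8

PV length from [..#./..#.]: 3 plies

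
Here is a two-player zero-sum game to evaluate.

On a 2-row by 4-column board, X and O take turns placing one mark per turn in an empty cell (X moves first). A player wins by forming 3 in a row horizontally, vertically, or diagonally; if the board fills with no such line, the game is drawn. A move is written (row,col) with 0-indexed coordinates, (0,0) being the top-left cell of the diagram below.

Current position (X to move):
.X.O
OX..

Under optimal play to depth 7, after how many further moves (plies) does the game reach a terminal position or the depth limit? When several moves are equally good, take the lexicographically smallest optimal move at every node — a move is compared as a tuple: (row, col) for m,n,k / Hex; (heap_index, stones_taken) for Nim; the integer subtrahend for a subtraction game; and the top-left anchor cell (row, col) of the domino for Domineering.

PV length from [.X.O/OX..]: 4 plies

p1 X@[.X.O/OX..]: (0,0)[XX.O/OX..]+0* (0,2)[.XXO/OX..]+0 (1,2)[.X.O/OXX.]+0 (1,3)[.X.O/OX.X]+0
p2 O@[XX.O/OX..]: (0,2)[XXOO/OX..]+0* (1,2)[XX.O/OXO.]-1 (1,3)[XX.O/OX.O]-1
p3 X@[XXOO/OX..]: (1,2)[XXOO/OXX.]+0* (1,3)[XXOO/OX.X]+0
p4 O@[XXOO/OXX.]: (1,3)[XXOO/OXXO]+0*
p5 X@[XXOO/OXXO] terminal +0; root [.X.O/OX..] d7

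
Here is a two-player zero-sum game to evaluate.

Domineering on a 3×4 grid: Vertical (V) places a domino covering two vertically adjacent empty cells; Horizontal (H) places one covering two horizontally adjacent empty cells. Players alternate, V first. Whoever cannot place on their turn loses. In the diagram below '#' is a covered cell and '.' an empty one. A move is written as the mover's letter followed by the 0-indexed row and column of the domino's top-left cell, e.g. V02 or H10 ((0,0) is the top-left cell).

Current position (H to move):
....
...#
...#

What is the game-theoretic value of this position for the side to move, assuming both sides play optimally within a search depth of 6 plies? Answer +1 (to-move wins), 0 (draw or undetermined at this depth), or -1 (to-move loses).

[..../...#/...#] H move#1: H00:-1/##../...#/...#, H01:-1/.##./...#/...#, H02:-1/..##/...#/...#, H10:+1/..../##.#/...#*, H11:+1/..../.###/...#, H20:-1/..../...#/##.#, H21:-1/..../...#/.###
[..../##.#/...#] V move#2: V02:-1/..#./####/...#*, V12:-1/..../####/..##
[..#./####/...#] H move#3: H00:+1/###./####/...#*, H20:+1/..#./####/##.#, H21:+1/..#./####/.###
[###./####/...#] end (terminal -1, V#4); searched ..../...#/...# to 6

value(..../...#/...#, H) = +1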